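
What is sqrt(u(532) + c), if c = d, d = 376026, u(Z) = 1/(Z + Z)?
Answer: sqrt(106424382890)/532 ≈ 613.21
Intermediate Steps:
u(Z) = 1/(2*Z)
c = 376026
sqrt(u(532) + c) = sqrt((1/2)/532 + 376026) = sqrt((1/2)*(1/532) + 376026) = sqrt(1/1064 + 376026) = sqrt(400091665/1064) = sqrt(106424382890)/532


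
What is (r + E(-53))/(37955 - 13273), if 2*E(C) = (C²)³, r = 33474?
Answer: 22164428077/49364 ≈ 4.4900e+5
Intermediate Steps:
E(C) = C⁶/2 (E(C) = (C²)³/2 = C⁶/2)
(r + E(-53))/(37955 - 13273) = (33474 + (½)*(-53)⁶)/(37955 - 13273) = (33474 + (½)*22164361129)/24682 = (33474 + 22164361129/2)*(1/24682) = (22164428077/2)*(1/24682) = 22164428077/49364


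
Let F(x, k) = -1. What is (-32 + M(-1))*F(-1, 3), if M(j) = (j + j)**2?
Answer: 28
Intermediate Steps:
M(j) = 4*j**2 (M(j) = (2*j)**2 = 4*j**2)
(-32 + M(-1))*F(-1, 3) = (-32 + 4*(-1)**2)*(-1) = (-32 + 4*1)*(-1) = (-32 + 4)*(-1) = -28*(-1) = 28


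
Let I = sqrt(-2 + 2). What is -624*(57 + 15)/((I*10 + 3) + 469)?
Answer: -5616/59 ≈ -95.186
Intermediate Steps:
I = 0 (I = sqrt(0) = 0)
-624*(57 + 15)/((I*10 + 3) + 469) = -624*(57 + 15)/((0*10 + 3) + 469) = -624*72/((0 + 3) + 469) = -624*72/(3 + 469) = -624/(472*(1/72)) = -624/59/9 = -624*9/59 = -5616/59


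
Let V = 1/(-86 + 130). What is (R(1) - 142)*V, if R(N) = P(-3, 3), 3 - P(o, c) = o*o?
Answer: -37/11 ≈ -3.3636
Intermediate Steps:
P(o, c) = 3 - o² (P(o, c) = 3 - o*o = 3 - o²)
V = 1/44 ≈ 0.022727
R(N) = -6 (R(N) = 3 - 1*(-3)² = 3 - 1*9 = 3 - 9 = -6)
(R(1) - 142)*V = (-6 - 142)*(1/44) = -148*1/44 = -37/11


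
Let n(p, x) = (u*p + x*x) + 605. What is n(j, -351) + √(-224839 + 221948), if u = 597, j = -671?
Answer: -276781 + 7*I*√59 ≈ -2.7678e+5 + 53.768*I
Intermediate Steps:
n(p, x) = 605 + x² + 597*p (n(p, x) = (597*p + x*x) + 605 = (597*p + x²) + 605 = (x² + 597*p) + 605 = 605 + x² + 597*p)
n(j, -351) + √(-224839 + 221948) = (605 + (-351)² + 597*(-671)) + √(-224839 + 221948) = (605 + 123201 - 400587) + √(-2891) = -276781 + 7*I*√59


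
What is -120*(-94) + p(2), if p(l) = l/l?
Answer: 11281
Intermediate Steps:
p(l) = 1
-120*(-94) + p(2) = -120*(-94) + 1 = 11280 + 1 = 11281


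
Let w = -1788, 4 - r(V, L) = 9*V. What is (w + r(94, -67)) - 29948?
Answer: -32578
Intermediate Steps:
r(V, L) = 4 - 9*V
(w + r(94, -67)) - 29948 = (-1788 + (4 - 9*94)) - 29948 = (-1788 + (4 - 846)) - 29948 = (-1788 - 842) - 29948 = -2630 - 29948 = -32578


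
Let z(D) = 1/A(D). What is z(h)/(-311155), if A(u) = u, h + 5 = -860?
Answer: 1/269149075 ≈ 3.7154e-9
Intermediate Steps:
h = -865 (h = -5 - 860 = -865)
z(D) = 1/D
z(h)/(-311155) = 1/(-865*(-311155)) = -1/865*(-1/311155) = 1/269149075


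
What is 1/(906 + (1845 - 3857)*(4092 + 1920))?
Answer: -1/12095238 ≈ -8.2677e-8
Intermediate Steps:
1/(906 + (1845 - 3857)*(4092 + 1920)) = 1/(906 - 2012*6012) = 1/(906 - 12096144) = 1/(-12095238) = -1/12095238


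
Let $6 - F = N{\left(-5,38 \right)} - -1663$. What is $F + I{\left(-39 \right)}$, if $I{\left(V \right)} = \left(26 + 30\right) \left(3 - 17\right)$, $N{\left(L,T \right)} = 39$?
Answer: $-2480$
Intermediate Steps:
$I{\left(V \right)} = -784$ ($I{\left(V \right)} = 56 \left(-14\right) = -784$)
$F = -1696$ ($F = 6 - \left(39 - -1663\right) = 6 - \left(39 + 1663\right) = 6 - 1702 = -1696$)
$F + I{\left(-39 \right)} = -1696 - 784 = -2480$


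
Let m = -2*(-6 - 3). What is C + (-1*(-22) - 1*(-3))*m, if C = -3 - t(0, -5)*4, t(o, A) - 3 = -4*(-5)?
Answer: 355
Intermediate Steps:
t(o, A) = 23 (t(o, A) = 3 - 4*(-5) = 3 + 20 = 23)
m = 18 (m = -2*(-9) = 18)
C = -95 (C = -3 - 23*4 = -3 - 1*92 = -3 - 92 = -95)
C + (-1*(-22) - 1*(-3))*m = -95 + (-1*(-22) - 1*(-3))*18 = -95 + (22 + 3)*18 = -95 + 25*18 = -95 + 450 = 355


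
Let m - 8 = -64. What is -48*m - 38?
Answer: 2650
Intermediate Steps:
m = -56 (m = 8 - 64 = -56)
-48*m - 38 = -48*(-56) - 38 = 2688 - 38 = 2650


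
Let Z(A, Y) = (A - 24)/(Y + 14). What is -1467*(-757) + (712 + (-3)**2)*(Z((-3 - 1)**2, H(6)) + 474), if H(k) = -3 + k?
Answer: 24682873/17 ≈ 1.4519e+6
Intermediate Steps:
Z(A, Y) = (-24 + A)/(14 + Y)
-1467*(-757) + (712 + (-3)**2)*(Z((-3 - 1)**2, H(6)) + 474) = -1467*(-757) + (712 + (-3)**2)*((-24 + (-3 - 1)**2)/(14 + (-3 + 6)) + 474) = 1110519 + (712 + 9)*((-24 + (-4)**2)/(14 + 3) + 474) = 1110519 + 721*((-24 + 16)/17 + 474) = 1110519 + 721*((1/17)*(-8) + 474) = 1110519 + 721*(-8/17 + 474) = 1110519 + 721*(8050/17) = 1110519 + 5804050/17 = 24682873/17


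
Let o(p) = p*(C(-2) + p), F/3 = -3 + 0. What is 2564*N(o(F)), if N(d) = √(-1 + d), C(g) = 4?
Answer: 5128*√11 ≈ 17008.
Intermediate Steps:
F = -9 (F = 3*(-3 + 0) = 3*(-3) = -9)
o(p) = p*(4 + p)
2564*N(o(F)) = 2564*√(-1 - 9*(4 - 9)) = 2564*√(-1 - 9*(-5)) = 2564*√(-1 + 45) = 2564*√44 = 2564*(2*√11) = 5128*√11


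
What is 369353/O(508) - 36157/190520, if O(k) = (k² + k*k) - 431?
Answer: 4702097921/8931872040 ≈ 0.52644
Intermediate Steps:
O(k) = -431 + 2*k² (O(k) = (k² + k²) - 431 = 2*k² - 431 = -431 + 2*k²)
369353/O(508) - 36157/190520 = 369353/(-431 + 2*508²) - 36157/190520 = 369353/(-431 + 2*258064) - 36157*1/190520 = 369353/(-431 + 516128) - 3287/17320 = 369353/515697 - 3287/17320 = 4702097921/8931872040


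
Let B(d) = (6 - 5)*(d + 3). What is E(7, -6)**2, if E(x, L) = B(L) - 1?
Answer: 16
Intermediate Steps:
B(d) = 3 + d (B(d) = 1*(3 + d) = 3 + d)
E(x, L) = 2 + L (E(x, L) = (3 + L) - 1 = 2 + L)
E(7, -6)**2 = (2 - 6)**2 = (-4)**2 = 16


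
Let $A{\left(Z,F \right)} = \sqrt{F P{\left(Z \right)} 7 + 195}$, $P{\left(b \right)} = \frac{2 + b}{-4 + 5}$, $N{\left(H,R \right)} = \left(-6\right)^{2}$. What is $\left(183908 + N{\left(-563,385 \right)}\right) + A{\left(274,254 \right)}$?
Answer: $183944 + 3 \sqrt{54547} \approx 1.8464 \cdot 10^{5}$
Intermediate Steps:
$N{\left(H,R \right)} = 36$
$P{\left(b \right)} = 2 + b$ ($P{\left(b \right)} = \frac{2 + b}{1} = \left(2 + b\right) 1 = 2 + b$)
$A{\left(Z,F \right)} = \sqrt{195 + 7 F \left(2 + Z\right)}$ ($A{\left(Z,F \right)} = \sqrt{F \left(2 + Z\right) 7 + 195} = \sqrt{7 F \left(2 + Z\right) + 195} = \sqrt{195 + 7 F \left(2 + Z\right)}$)
$\left(183908 + N{\left(-563,385 \right)}\right) + A{\left(274,254 \right)} = \left(183908 + 36\right) + \sqrt{195 + 7 \cdot 254 \left(2 + 274\right)} = 183944 + \sqrt{195 + 7 \cdot 254 \cdot 276} = 183944 + \sqrt{195 + 490728} = 183944 + \sqrt{490923} = 183944 + 3 \sqrt{54547}$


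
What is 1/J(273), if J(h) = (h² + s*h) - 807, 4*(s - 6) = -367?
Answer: 4/201249 ≈ 1.9876e-5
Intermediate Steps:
s = -343/4 (s = 6 + (¼)*(-367) = 6 - 367/4 = -343/4 ≈ -85.750)
J(h) = -807 + h² - 343*h/4 (J(h) = (h² - 343*h/4) - 807 = -807 + h² - 343*h/4)
1/J(273) = 1/(-807 + 273² - 343/4*273) = 1/(-807 + 74529 - 93639/4) = 1/(201249/4) = 4/201249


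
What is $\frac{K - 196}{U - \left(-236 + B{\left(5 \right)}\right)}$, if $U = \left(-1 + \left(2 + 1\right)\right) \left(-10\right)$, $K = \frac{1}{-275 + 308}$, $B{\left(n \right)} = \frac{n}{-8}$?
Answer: $- \frac{51736}{57189} \approx -0.90465$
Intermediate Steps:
$B{\left(n \right)} = - \frac{n}{8}$ ($B{\left(n \right)} = n \left(- \frac{1}{8}\right) = - \frac{n}{8}$)
$K = \frac{1}{33} \approx 0.030303$
$U = -20$ ($U = \left(-1 + 3\right) \left(-10\right) = 2 \left(-10\right) = -20$)
$\frac{K - 196}{U - \left(-236 + B{\left(5 \right)}\right)} = \frac{\frac{1}{33} - 196}{-20 + \left(236 - \left(- \frac{1}{8}\right) 5\right)} = - \frac{6467}{33 \left(-20 + \left(236 - - \frac{5}{8}\right)\right)} = - \frac{6467}{33 \left(-20 + \left(236 + \frac{5}{8}\right)\right)} = - \frac{6467}{33 \left(-20 + \frac{1893}{8}\right)} = - \frac{6467}{33 \cdot \frac{1733}{8}} = \left(- \frac{6467}{33}\right) \frac{8}{1733} = - \frac{51736}{57189}$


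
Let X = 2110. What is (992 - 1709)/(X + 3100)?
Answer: -717/5210 ≈ -0.13762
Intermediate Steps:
(992 - 1709)/(X + 3100) = (992 - 1709)/(2110 + 3100) = -717/5210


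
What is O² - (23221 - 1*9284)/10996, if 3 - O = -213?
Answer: 513015439/10996 ≈ 46655.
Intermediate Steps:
O = 216 (O = 3 - 1*(-213) = 3 + 213 = 216)
O² - (23221 - 1*9284)/10996 = 216² - (23221 - 1*9284)/10996 = 46656 - (23221 - 9284)/10996 = 46656 - 13937/10996 = 513015439/10996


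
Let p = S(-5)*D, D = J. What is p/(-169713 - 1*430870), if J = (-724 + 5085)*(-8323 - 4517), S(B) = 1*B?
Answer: -279976200/600583 ≈ -466.17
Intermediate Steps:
S(B) = B
J = -55995240 (J = 4361*(-12840) = -55995240)
D = -55995240
p = 279976200 (p = -5*(-55995240) = 279976200)
p/(-169713 - 1*430870) = 279976200/(-169713 - 1*430870) = 279976200/(-169713 - 430870) = 279976200/(-600583) = 279976200*(-1/600583) = -279976200/600583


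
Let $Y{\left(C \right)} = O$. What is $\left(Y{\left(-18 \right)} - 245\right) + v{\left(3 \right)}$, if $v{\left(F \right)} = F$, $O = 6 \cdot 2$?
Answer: $-230$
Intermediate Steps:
$O = 12$
$Y{\left(C \right)} = 12$
$\left(Y{\left(-18 \right)} - 245\right) + v{\left(3 \right)} = \left(12 - 245\right) + 3 = -233 + 3 = -230$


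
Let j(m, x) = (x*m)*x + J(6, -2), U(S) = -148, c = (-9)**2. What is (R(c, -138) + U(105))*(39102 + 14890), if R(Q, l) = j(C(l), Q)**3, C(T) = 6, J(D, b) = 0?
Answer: 3293770075267354016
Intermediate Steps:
c = 81
j(m, x) = m*x**2 (j(m, x) = (x*m)*x + 0 = (m*x)*x + 0 = m*x**2 + 0 = m*x**2)
R(Q, l) = 216*Q**6 (R(Q, l) = (6*Q**2)**3 = 216*Q**6)
(R(c, -138) + U(105))*(39102 + 14890) = (216*81**6 - 148)*(39102 + 14890) = (216*282429536481 - 148)*53992 = (61004779879896 - 148)*53992 = 61004779879748*53992 = 3293770075267354016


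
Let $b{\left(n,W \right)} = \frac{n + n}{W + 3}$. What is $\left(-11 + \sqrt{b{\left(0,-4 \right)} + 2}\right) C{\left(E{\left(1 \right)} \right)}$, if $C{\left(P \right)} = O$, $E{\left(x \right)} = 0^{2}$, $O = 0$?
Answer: $0$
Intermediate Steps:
$E{\left(x \right)} = 0$
$C{\left(P \right)} = 0$
$b{\left(n,W \right)} = \frac{2 n}{3 + W}$
$\left(-11 + \sqrt{b{\left(0,-4 \right)} + 2}\right) C{\left(E{\left(1 \right)} \right)} = \left(-11 + \sqrt{2 \cdot 0 \frac{1}{3 - 4} + 2}\right) 0 = \left(-11 + \sqrt{2 \cdot 0 \frac{1}{-1} + 2}\right) 0 = \left(-11 + \sqrt{2 \cdot 0 \left(-1\right) + 2}\right) 0 = \left(-11 + \sqrt{0 + 2}\right) 0 = \left(-11 + \sqrt{2}\right) 0 = 0$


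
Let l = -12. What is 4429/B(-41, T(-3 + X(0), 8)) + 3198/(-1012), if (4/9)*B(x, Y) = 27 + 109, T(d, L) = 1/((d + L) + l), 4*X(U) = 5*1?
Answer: 437945/38709 ≈ 11.314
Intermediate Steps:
X(U) = 5/4 (X(U) = (5*1)/4 = (¼)*5 = 5/4)
T(d, L) = 1/(-12 + L + d) (T(d, L) = 1/((d + L) - 12) = 1/((L + d) - 12) = 1/(-12 + L + d))
B(x, Y) = 306 (B(x, Y) = 9*(27 + 109)/4 = (9/4)*136 = 306)
4429/B(-41, T(-3 + X(0), 8)) + 3198/(-1012) = 4429/306 + 3198/(-1012) = 4429*(1/306) + 3198*(-1/1012) = 4429/306 - 1599/506 = 437945/38709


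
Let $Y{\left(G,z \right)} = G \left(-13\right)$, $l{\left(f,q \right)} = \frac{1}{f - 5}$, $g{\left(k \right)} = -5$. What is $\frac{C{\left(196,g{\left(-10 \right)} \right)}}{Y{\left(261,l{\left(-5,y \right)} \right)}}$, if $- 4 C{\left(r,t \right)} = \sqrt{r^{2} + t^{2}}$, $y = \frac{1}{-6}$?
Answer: $\frac{\sqrt{38441}}{13572} \approx 0.014446$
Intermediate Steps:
$y = - \frac{1}{6} \approx -0.16667$
$C{\left(r,t \right)} = - \frac{\sqrt{r^{2} + t^{2}}}{4}$
$l{\left(f,q \right)} = \frac{1}{-5 + f}$
$Y{\left(G,z \right)} = - 13 G$
$\frac{C{\left(196,g{\left(-10 \right)} \right)}}{Y{\left(261,l{\left(-5,y \right)} \right)}} = \frac{\left(- \frac{1}{4}\right) \sqrt{196^{2} + \left(-5\right)^{2}}}{\left(-13\right) 261} = \frac{\left(- \frac{1}{4}\right) \sqrt{38416 + 25}}{-3393} = - \frac{\sqrt{38441}}{4} \left(- \frac{1}{3393}\right) = \frac{\sqrt{38441}}{13572}$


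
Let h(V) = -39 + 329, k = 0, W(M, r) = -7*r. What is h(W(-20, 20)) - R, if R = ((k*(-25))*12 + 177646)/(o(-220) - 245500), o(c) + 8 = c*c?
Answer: 28669483/98554 ≈ 290.90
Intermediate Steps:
o(c) = -8 + c**2 (o(c) = -8 + c*c = -8 + c**2)
R = -88823/98554 (R = ((0*(-25))*12 + 177646)/((-8 + (-220)**2) - 245500) = (0*12 + 177646)/((-8 + 48400) - 245500) = (0 + 177646)/(48392 - 245500) = 177646/(-197108) = 177646*(-1/197108) = -88823/98554 ≈ -0.90126)
h(V) = 290
h(W(-20, 20)) - R = 290 - 1*(-88823/98554) = 290 + 88823/98554 = 28669483/98554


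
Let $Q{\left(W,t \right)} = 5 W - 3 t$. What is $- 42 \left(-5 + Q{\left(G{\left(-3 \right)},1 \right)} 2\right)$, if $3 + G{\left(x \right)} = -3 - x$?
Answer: $1722$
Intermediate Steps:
$G{\left(x \right)} = -6 - x$ ($G{\left(x \right)} = -3 - \left(3 + x\right) = -6 - x$)
$Q{\left(W,t \right)} = - 3 t + 5 W$
$- 42 \left(-5 + Q{\left(G{\left(-3 \right)},1 \right)} 2\right) = - 42 \left(-5 + \left(\left(-3\right) 1 + 5 \left(-6 - -3\right)\right) 2\right) = - 42 \left(-5 + \left(-3 + 5 \left(-6 + 3\right)\right) 2\right) = - 42 \left(-5 + \left(-3 + 5 \left(-3\right)\right) 2\right) = - 42 \left(-5 + \left(-3 - 15\right) 2\right) = - 42 \left(-5 - 36\right) = \left(-42\right) \left(-41\right) = 1722$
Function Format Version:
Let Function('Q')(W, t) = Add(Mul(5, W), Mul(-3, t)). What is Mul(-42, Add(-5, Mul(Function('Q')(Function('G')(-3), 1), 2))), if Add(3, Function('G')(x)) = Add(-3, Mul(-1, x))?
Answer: 1722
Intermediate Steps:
Function('G')(x) = Add(-6, Mul(-1, x)) (Function('G')(x) = Add(-3, Add(-3, Mul(-1, x))) = Add(-6, Mul(-1, x)))
Function('Q')(W, t) = Add(Mul(-3, t), Mul(5, W))
Mul(-42, Add(-5, Mul(Function('Q')(Function('G')(-3), 1), 2))) = Mul(-42, Add(-5, Mul(Add(Mul(-3, 1), Mul(5, Add(-6, Mul(-1, -3)))), 2))) = Mul(-42, Add(-5, Mul(Add(-3, Mul(5, Add(-6, 3))), 2))) = Mul(-42, Add(-5, Mul(Add(-3, Mul(5, -3)), 2))) = Mul(-42, Add(-5, Mul(Add(-3, -15), 2))) = Mul(-42, Add(-5, Mul(-18, 2))) = Mul(-42, Add(-5, -36)) = Mul(-42, -41) = 1722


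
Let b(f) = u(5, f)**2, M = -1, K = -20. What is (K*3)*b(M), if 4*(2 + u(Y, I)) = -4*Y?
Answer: -2940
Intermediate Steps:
u(Y, I) = -2 - Y (u(Y, I) = -2 + (-4*Y)/4 = -2 - Y)
b(f) = 49 (b(f) = (-2 - 1*5)**2 = (-2 - 5)**2 = (-7)**2 = 49)
(K*3)*b(M) = -20*3*49 = -60*49 = -2940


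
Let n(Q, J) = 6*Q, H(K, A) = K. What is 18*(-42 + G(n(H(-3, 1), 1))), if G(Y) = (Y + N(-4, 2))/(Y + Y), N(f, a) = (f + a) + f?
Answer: -744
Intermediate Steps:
N(f, a) = a + 2*f (N(f, a) = (a + f) + f = a + 2*f)
G(Y) = (-6 + Y)/(2*Y) (G(Y) = (Y + (2 + 2*(-4)))/(Y + Y) = (Y + (2 - 8))/((2*Y)) = (Y - 6)*(1/(2*Y)) = (-6 + Y)*(1/(2*Y)) = (-6 + Y)/(2*Y))
18*(-42 + G(n(H(-3, 1), 1))) = 18*(-42 + (-6 + 6*(-3))/(2*((6*(-3))))) = 18*(-42 + (½)*(-6 - 18)/(-18)) = 18*(-42 + (½)*(-1/18)*(-24)) = 18*(-42 + ⅔) = 18*(-124/3) = -744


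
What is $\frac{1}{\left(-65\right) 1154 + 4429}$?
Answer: $- \frac{1}{70581} \approx -1.4168 \cdot 10^{-5}$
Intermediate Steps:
$\frac{1}{\left(-65\right) 1154 + 4429} = \frac{1}{-75010 + 4429} = \frac{1}{-70581} = - \frac{1}{70581}$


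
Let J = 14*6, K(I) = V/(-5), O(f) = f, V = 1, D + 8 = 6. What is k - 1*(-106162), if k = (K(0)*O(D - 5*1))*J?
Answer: 531398/5 ≈ 1.0628e+5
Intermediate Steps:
D = -2 (D = -8 + 6 = -2)
K(I) = -⅕ (K(I) = 1/(-5) = 1*(-⅕) = -⅕)
J = 84
k = 588/5 (k = -(-2 - 5*1)/5*84 = -(-2 - 5)/5*84 = -⅕*(-7)*84 = (7/5)*84 = 588/5 ≈ 117.60)
k - 1*(-106162) = 588/5 - 1*(-106162) = 588/5 + 106162 = 531398/5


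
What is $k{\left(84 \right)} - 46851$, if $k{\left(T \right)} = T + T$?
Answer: $-46683$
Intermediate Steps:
$k{\left(T \right)} = 2 T$
$k{\left(84 \right)} - 46851 = 2 \cdot 84 - 46851 = 168 - 46851 = -46683$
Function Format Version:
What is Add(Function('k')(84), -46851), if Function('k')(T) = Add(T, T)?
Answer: -46683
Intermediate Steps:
Function('k')(T) = Mul(2, T)
Add(Function('k')(84), -46851) = Add(Mul(2, 84), -46851) = Add(168, -46851) = -46683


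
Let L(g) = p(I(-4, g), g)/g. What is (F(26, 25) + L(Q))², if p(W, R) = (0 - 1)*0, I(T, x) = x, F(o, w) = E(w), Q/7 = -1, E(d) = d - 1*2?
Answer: 529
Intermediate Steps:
E(d) = -2 + d (E(d) = d - 2 = -2 + d)
Q = -7 (Q = 7*(-1) = -7)
F(o, w) = -2 + w
p(W, R) = 0 (p(W, R) = -1*0 = 0)
L(g) = 0 (L(g) = 0/g = 0)
(F(26, 25) + L(Q))² = ((-2 + 25) + 0)² = (23 + 0)² = 23² = 529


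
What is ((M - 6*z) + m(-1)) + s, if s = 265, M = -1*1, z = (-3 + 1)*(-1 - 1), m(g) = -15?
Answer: 225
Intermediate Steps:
z = 4 (z = -2*(-2) = 4)
M = -1
((M - 6*z) + m(-1)) + s = ((-1 - 6*4) - 15) + 265 = ((-1 - 24) - 15) + 265 = (-25 - 15) + 265 = -40 + 265 = 225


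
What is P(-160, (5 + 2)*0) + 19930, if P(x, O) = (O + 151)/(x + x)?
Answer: 6377449/320 ≈ 19930.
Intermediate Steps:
P(x, O) = (151 + O)/(2*x) (P(x, O) = (151 + O)/((2*x)) = (151 + O)*(1/(2*x)) = (151 + O)/(2*x))
P(-160, (5 + 2)*0) + 19930 = (½)*(151 + (5 + 2)*0)/(-160) + 19930 = (½)*(-1/160)*(151 + 7*0) + 19930 = (½)*(-1/160)*(151 + 0) + 19930 = (½)*(-1/160)*151 + 19930 = -151/320 + 19930 = 6377449/320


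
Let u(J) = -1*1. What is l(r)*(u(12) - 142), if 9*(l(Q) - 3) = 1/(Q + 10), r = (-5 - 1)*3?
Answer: -30745/72 ≈ -427.01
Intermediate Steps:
u(J) = -1
r = -18 (r = -6*3 = -18)
l(Q) = 3 + 1/(9*(10 + Q)) (l(Q) = 3 + 1/(9*(Q + 10)) = 3 + 1/(9*(10 + Q)))
l(r)*(u(12) - 142) = ((271 + 27*(-18))/(9*(10 - 18)))*(-1 - 142) = ((⅑)*(271 - 486)/(-8))*(-143) = ((⅑)*(-⅛)*(-215))*(-143) = (215/72)*(-143) = -30745/72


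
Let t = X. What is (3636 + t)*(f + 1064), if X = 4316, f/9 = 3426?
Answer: 253652896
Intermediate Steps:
f = 30834 (f = 9*3426 = 30834)
t = 4316
(3636 + t)*(f + 1064) = (3636 + 4316)*(30834 + 1064) = 7952*31898 = 253652896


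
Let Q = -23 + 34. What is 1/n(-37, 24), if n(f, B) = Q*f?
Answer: -1/407 ≈ -0.0024570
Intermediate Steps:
Q = 11
n(f, B) = 11*f
1/n(-37, 24) = 1/(11*(-37)) = 1/(-407) = -1/407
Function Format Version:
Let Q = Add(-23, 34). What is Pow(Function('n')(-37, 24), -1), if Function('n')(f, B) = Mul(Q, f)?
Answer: Rational(-1, 407) ≈ -0.0024570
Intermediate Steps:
Q = 11
Function('n')(f, B) = Mul(11, f)
Pow(Function('n')(-37, 24), -1) = Pow(Mul(11, -37), -1) = Pow(-407, -1) = Rational(-1, 407)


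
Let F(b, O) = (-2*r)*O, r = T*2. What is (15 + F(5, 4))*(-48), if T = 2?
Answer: 816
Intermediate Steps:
r = 4 (r = 2*2 = 4)
F(b, O) = -8*O (F(b, O) = (-2*4)*O = -8*O)
(15 + F(5, 4))*(-48) = (15 - 8*4)*(-48) = (15 - 32)*(-48) = -17*(-48) = 816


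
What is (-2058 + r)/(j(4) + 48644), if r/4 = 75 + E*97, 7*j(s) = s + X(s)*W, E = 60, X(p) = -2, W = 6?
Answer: 25109/56750 ≈ 0.44245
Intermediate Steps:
j(s) = -12/7 + s/7 (j(s) = (s - 2*6)/7 = (s - 12)/7 = (-12 + s)/7 = -12/7 + s/7)
r = 23580 (r = 4*(75 + 60*97) = 4*(75 + 5820) = 4*5895 = 23580)
(-2058 + r)/(j(4) + 48644) = (-2058 + 23580)/((-12/7 + (⅐)*4) + 48644) = 21522/((-12/7 + 4/7) + 48644) = 21522/(-8/7 + 48644) = 21522/(340500/7) = 21522*(7/340500) = 25109/56750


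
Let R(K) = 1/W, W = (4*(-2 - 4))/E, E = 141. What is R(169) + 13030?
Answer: 104193/8 ≈ 13024.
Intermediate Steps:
W = -8/47 (W = (4*(-2 - 4))/141 = (4*(-6))*(1/141) = -24*1/141 = -8/47 ≈ -0.17021)
R(K) = -47/8 (R(K) = 1/(-8/47) = -47/8)
R(169) + 13030 = -47/8 + 13030 = 104193/8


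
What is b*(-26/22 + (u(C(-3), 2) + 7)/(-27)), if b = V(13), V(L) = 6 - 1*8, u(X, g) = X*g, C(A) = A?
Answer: 724/297 ≈ 2.4377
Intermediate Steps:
V(L) = -2 (V(L) = 6 - 8 = -2)
b = -2
b*(-26/22 + (u(C(-3), 2) + 7)/(-27)) = -2*(-26/22 + (-3*2 + 7)/(-27)) = -2*(-26*1/22 + (-6 + 7)*(-1/27)) = -2*(-13/11 + 1*(-1/27)) = -2*(-13/11 - 1/27) = -2*(-362/297) = 724/297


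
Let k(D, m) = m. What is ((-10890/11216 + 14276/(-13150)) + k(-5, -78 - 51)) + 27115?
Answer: 994968152821/36872600 ≈ 26984.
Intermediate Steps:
((-10890/11216 + 14276/(-13150)) + k(-5, -78 - 51)) + 27115 = ((-10890/11216 + 14276/(-13150)) + (-78 - 51)) + 27115 = ((-10890*1/11216 + 14276*(-1/13150)) - 129) + 27115 = ((-5445/5608 - 7138/6575) - 129) + 27115 = (-75830779/36872600 - 129) + 27115 = -4832396179/36872600 + 27115 = 994968152821/36872600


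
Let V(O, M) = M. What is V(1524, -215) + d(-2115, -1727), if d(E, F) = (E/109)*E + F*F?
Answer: 329545451/109 ≈ 3.0234e+6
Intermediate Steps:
d(E, F) = F² + E²/109 (d(E, F) = (E*(1/109))*E + F² = (E/109)*E + F² = E²/109 + F² = F² + E²/109)
V(1524, -215) + d(-2115, -1727) = -215 + ((-1727)² + (1/109)*(-2115)²) = -215 + (2982529 + (1/109)*4473225) = -215 + (2982529 + 4473225/109) = -215 + 329568886/109 = 329545451/109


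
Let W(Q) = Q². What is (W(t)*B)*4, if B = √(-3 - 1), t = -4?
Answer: 128*I ≈ 128.0*I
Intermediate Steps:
B = 2*I (B = √(-4) = 2*I ≈ 2.0*I)
(W(t)*B)*4 = ((-4)²*(2*I))*4 = (16*(2*I))*4 = (32*I)*4 = 128*I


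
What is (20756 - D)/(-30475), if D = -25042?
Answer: -45798/30475 ≈ -1.5028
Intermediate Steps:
(20756 - D)/(-30475) = (20756 - 1*(-25042))/(-30475) = (20756 + 25042)*(-1/30475) = 45798*(-1/30475) = -45798/30475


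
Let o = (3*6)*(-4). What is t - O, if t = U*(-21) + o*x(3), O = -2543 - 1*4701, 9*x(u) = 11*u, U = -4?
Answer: 7064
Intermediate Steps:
o = -72 (o = 18*(-4) = -72)
x(u) = 11*u/9 (x(u) = (11*u)/9 = 11*u/9)
O = -7244 (O = -2543 - 4701 = -7244)
t = -180 (t = -4*(-21) - 88*3 = 84 - 72*11/3 = 84 - 264 = -180)
t - O = -180 - 1*(-7244) = -180 + 7244 = 7064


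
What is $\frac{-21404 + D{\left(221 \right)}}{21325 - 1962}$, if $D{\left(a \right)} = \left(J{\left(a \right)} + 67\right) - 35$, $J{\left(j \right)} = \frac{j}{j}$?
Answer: $- \frac{21371}{19363} \approx -1.1037$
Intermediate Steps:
$J{\left(j \right)} = 1$
$D{\left(a \right)} = 33$ ($D{\left(a \right)} = \left(1 + 67\right) - 35 = 68 - 35 = 33$)
$\frac{-21404 + D{\left(221 \right)}}{21325 - 1962} = \frac{-21404 + 33}{21325 - 1962} = - \frac{21371}{19363}$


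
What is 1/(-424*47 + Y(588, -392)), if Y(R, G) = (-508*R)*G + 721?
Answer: 1/117072761 ≈ 8.5417e-9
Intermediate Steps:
Y(R, G) = 721 - 508*G*R (Y(R, G) = -508*G*R + 721 = 721 - 508*G*R)
1/(-424*47 + Y(588, -392)) = 1/(-424*47 + (721 - 508*(-392)*588)) = 1/(-19928 + (721 + 117091968)) = 1/(-19928 + 117092689) = 1/117072761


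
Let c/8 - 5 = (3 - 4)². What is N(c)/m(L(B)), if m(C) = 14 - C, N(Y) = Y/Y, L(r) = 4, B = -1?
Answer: ⅒ ≈ 0.10000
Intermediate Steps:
c = 48 (c = 40 + 8*(3 - 4)² = 40 + 8*(-1)² = 40 + 8*1 = 40 + 8 = 48)
N(Y) = 1
N(c)/m(L(B)) = 1/(14 - 1*4) = 1/(14 - 4) = 1/10 = 1*(⅒) = ⅒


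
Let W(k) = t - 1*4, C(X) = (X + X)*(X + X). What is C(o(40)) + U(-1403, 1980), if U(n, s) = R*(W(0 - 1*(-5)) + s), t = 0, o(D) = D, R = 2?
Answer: 10352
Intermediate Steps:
C(X) = 4*X² (C(X) = (2*X)*(2*X) = 4*X²)
W(k) = -4 (W(k) = 0 - 1*4 = 0 - 4 = -4)
U(n, s) = -8 + 2*s (U(n, s) = 2*(-4 + s) = -8 + 2*s)
C(o(40)) + U(-1403, 1980) = 4*40² + (-8 + 2*1980) = 4*1600 + (-8 + 3960) = 6400 + 3952 = 10352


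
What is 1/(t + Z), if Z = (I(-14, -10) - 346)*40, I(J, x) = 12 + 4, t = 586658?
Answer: 1/573458 ≈ 1.7438e-6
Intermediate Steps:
I(J, x) = 16
Z = -13200 (Z = (16 - 346)*40 = -330*40 = -13200)
1/(t + Z) = 1/(586658 - 13200) = 1/573458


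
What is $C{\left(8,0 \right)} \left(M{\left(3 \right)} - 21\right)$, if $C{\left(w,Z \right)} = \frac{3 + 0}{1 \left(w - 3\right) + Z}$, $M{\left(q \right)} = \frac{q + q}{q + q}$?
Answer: $-12$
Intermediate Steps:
$M{\left(q \right)} = 1$ ($M{\left(q \right)} = \frac{2 q}{2 q} = 2 q \frac{1}{2 q} = 1$)
$C{\left(w,Z \right)} = \frac{3}{-3 + Z + w}$ ($C{\left(w,Z \right)} = \frac{3}{1 \left(-3 + w\right) + Z} = \frac{3}{\left(-3 + w\right) + Z} = \frac{3}{-3 + Z + w}$)
$C{\left(8,0 \right)} \left(M{\left(3 \right)} - 21\right) = \frac{3}{-3 + 0 + 8} \left(1 - 21\right) = \frac{3}{5} \left(-20\right) = -12$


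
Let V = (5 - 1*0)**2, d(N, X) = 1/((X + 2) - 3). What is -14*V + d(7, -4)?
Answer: -1751/5 ≈ -350.20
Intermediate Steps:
d(N, X) = 1/(-1 + X) (d(N, X) = 1/((2 + X) - 3) = 1/(-1 + X))
V = 25 (V = (5 + 0)**2 = 5**2 = 25)
-14*V + d(7, -4) = -14*25 + 1/(-1 - 4) = -350 + 1/(-5) = -350 - 1/5 = -1751/5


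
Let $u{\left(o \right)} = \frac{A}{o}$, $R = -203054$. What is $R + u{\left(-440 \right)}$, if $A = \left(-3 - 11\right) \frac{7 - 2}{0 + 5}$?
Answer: $- \frac{44671873}{220} \approx -2.0305 \cdot 10^{5}$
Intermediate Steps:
$A = -14$ ($A = - 14 \cdot \frac{5}{5} = - 14 \cdot 5 \cdot \frac{1}{5} = \left(-14\right) 1 = -14$)
$u{\left(o \right)} = - \frac{14}{o}$
$R + u{\left(-440 \right)} = -203054 - \frac{14}{-440} = -203054 - - \frac{7}{220} = -203054 + \frac{7}{220} = - \frac{44671873}{220}$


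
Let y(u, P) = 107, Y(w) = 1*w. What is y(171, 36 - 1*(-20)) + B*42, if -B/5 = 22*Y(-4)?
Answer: 18587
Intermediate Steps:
Y(w) = w
B = 440 (B = -110*(-4) = -5*(-88) = 440)
y(171, 36 - 1*(-20)) + B*42 = 107 + 440*42 = 107 + 18480 = 18587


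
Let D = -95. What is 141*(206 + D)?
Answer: 15651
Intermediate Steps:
141*(206 + D) = 141*(206 - 95) = 141*111 = 15651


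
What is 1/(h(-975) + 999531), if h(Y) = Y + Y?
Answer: 1/997581 ≈ 1.0024e-6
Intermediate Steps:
h(Y) = 2*Y
1/(h(-975) + 999531) = 1/(2*(-975) + 999531) = 1/(-1950 + 999531) = 1/997581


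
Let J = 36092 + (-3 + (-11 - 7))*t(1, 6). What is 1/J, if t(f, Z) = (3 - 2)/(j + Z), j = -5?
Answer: 1/36071 ≈ 2.7723e-5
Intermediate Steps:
t(f, Z) = 1/(-5 + Z) (t(f, Z) = (3 - 2)/(-5 + Z) = 1/(-5 + Z))
J = 36071 (J = 36092 + (-3 + (-11 - 7))/(-5 + 6) = 36092 + (-3 - 18)/1 = 36092 - 21*1 = 36092 - 21 = 36071)
1/J = 1/36071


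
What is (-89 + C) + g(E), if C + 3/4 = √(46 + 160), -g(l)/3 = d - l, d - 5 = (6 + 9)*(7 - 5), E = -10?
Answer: -899/4 + √206 ≈ -210.40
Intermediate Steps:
d = 35 (d = 5 + (6 + 9)*(7 - 5) = 5 + 15*2 = 5 + 30 = 35)
g(l) = -105 + 3*l (g(l) = -3*(35 - l) = -105 + 3*l)
C = -¾ + √206 (C = -¾ + √(46 + 160) = -¾ + √206 ≈ 13.603)
(-89 + C) + g(E) = (-89 + (-¾ + √206)) + (-105 + 3*(-10)) = (-359/4 + √206) + (-105 - 30) = (-359/4 + √206) - 135 = -899/4 + √206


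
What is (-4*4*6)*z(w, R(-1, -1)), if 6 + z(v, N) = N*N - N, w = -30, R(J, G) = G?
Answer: 384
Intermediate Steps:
z(v, N) = -6 + N**2 - N (z(v, N) = -6 + (N*N - N) = -6 + (N**2 - N) = -6 + N**2 - N)
(-4*4*6)*z(w, R(-1, -1)) = (-4*4*6)*(-6 + (-1)**2 - 1*(-1)) = (-16*6)*(-6 + 1 + 1) = -96*(-4) = 384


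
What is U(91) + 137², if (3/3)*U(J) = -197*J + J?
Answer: 933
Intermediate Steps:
U(J) = -196*J (U(J) = -197*J + J = -196*J)
U(91) + 137² = -196*91 + 137² = -17836 + 18769 = 933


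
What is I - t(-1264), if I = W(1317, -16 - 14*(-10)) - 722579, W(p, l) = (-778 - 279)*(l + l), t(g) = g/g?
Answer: -984716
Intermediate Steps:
t(g) = 1
W(p, l) = -2114*l
I = -984715 (I = -2114*(-16 - 14*(-10)) - 722579 = -2114*(-16 + 140) - 722579 = -2114*124 - 722579 = -262136 - 722579 = -984715)
I - t(-1264) = -984715 - 1*1 = -984715 - 1 = -984716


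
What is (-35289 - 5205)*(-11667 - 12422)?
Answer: 975459966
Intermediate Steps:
(-35289 - 5205)*(-11667 - 12422) = -40494*(-24089) = 975459966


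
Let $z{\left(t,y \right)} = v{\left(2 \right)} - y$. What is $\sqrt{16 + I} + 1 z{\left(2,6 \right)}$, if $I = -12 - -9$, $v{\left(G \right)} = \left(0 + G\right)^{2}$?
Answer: $-2 + \sqrt{13} \approx 1.6056$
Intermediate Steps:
$v{\left(G \right)} = G^{2}$
$I = -3$ ($I = -12 + 9 = -3$)
$z{\left(t,y \right)} = 4 - y$ ($z{\left(t,y \right)} = 2^{2} - y = 4 - y$)
$\sqrt{16 + I} + 1 z{\left(2,6 \right)} = \sqrt{16 - 3} + 1 \left(4 - 6\right) = \sqrt{13} + 1 \left(4 - 6\right) = \sqrt{13} + 1 \left(-2\right) = \sqrt{13} - 2 = -2 + \sqrt{13}$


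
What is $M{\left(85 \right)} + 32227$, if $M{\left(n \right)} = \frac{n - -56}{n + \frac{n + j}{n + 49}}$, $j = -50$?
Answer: $\frac{368212369}{11425} \approx 32229.0$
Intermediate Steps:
$M{\left(n \right)} = \frac{56 + n}{n + \frac{-50 + n}{49 + n}}$ ($M{\left(n \right)} = \frac{n - -56}{n + \frac{n - 50}{n + 49}} = \frac{n + 56}{n + \frac{-50 + n}{49 + n}} = \frac{56 + n}{n + \frac{-50 + n}{49 + n}}$)
$M{\left(85 \right)} + 32227 = \frac{2744 + 85^{2} + 105 \cdot 85}{-50 + 85^{2} + 50 \cdot 85} + 32227 = \frac{2744 + 7225 + 8925}{-50 + 7225 + 4250} + 32227 = \frac{1}{11425} \cdot 18894 + 32227 = \frac{18894}{11425} + 32227 = \frac{368212369}{11425}$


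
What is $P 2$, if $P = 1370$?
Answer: $2740$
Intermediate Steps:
$P 2 = 1370 \cdot 2 = 2740$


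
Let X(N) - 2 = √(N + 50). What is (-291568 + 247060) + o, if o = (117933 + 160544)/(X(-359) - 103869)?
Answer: -480196984313543/10788353998 - 278477*I*√309/10788353998 ≈ -44511.0 - 0.00045375*I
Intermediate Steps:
X(N) = 2 + √(50 + N) (X(N) = 2 + √(N + 50) = 2 + √(50 + N))
o = 278477/(-103867 + I*√309) (o = (117933 + 160544)/((2 + √(50 - 359)) - 103869) = 278477/((2 + √(-309)) - 103869) = 278477/((2 + I*√309) - 103869) = 278477/(-103867 + I*√309) ≈ -2.6811 - 0.00045375*I)
(-291568 + 247060) + o = (-291568 + 247060) + (-28924570559/10788353998 - 278477*I*√309/10788353998) = -44508 + (-28924570559/10788353998 - 278477*I*√309/10788353998) = -480196984313543/10788353998 - 278477*I*√309/10788353998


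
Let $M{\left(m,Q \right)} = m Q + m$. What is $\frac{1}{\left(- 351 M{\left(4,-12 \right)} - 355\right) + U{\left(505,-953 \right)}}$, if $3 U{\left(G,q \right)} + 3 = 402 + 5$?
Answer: $\frac{3}{45671} \approx 6.5687 \cdot 10^{-5}$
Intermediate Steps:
$M{\left(m,Q \right)} = m + Q m$ ($M{\left(m,Q \right)} = Q m + m = m + Q m$)
$U{\left(G,q \right)} = \frac{404}{3}$ ($U{\left(G,q \right)} = -1 + \frac{402 + 5}{3} = -1 + \frac{1}{3} \cdot 407 = -1 + \frac{407}{3} = \frac{404}{3}$)
$\frac{1}{\left(- 351 M{\left(4,-12 \right)} - 355\right) + U{\left(505,-953 \right)}} = \frac{1}{\left(- 351 \cdot 4 \left(1 - 12\right) - 355\right) + \frac{404}{3}} = \frac{1}{\left(- 351 \cdot 4 \left(-11\right) - 355\right) + \frac{404}{3}} = \frac{1}{\left(\left(-351\right) \left(-44\right) - 355\right) + \frac{404}{3}} = \frac{1}{\left(15444 - 355\right) + \frac{404}{3}} = \frac{1}{15089 + \frac{404}{3}} = \frac{1}{\frac{45671}{3}} = \frac{3}{45671}$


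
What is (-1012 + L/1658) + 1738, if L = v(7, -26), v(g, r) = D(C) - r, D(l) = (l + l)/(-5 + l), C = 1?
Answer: 2407467/3316 ≈ 726.02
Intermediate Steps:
D(l) = 2*l/(-5 + l) (D(l) = (2*l)/(-5 + l) = 2*l/(-5 + l))
v(g, r) = -½ - r (v(g, r) = 2*1/(-5 + 1) - r = 2*1/(-4) - r = 2*1*(-¼) - r = -½ - r)
L = 51/2 (L = -½ - 1*(-26) = -½ + 26 = 51/2 ≈ 25.500)
(-1012 + L/1658) + 1738 = (-1012 + (51/2)/1658) + 1738 = (-1012 + (51/2)*(1/1658)) + 1738 = (-1012 + 51/3316) + 1738 = -3355741/3316 + 1738 = 2407467/3316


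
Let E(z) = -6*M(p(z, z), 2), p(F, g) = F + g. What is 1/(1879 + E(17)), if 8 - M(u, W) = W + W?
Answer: 1/1855 ≈ 0.00053908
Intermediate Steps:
M(u, W) = 8 - 2*W (M(u, W) = 8 - (W + W) = 8 - 2*W)
E(z) = -24 (E(z) = -6*(8 - 2*2) = -6*(8 - 4) = -6*4 = -24)
1/(1879 + E(17)) = 1/(1879 - 24) = 1/1855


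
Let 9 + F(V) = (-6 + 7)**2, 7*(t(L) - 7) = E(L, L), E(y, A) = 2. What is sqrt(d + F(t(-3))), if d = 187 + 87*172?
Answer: sqrt(15143) ≈ 123.06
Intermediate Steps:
t(L) = 51/7 (t(L) = 7 + (1/7)*2 = 7 + 2/7 = 51/7)
F(V) = -8 (F(V) = -9 + (-6 + 7)**2 = -9 + 1**2 = -9 + 1 = -8)
d = 15151 (d = 187 + 14964 = 15151)
sqrt(d + F(t(-3))) = sqrt(15151 - 8) = sqrt(15143)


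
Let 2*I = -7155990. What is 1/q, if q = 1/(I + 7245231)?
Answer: 3667236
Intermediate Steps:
I = -3577995 (I = (½)*(-7155990) = -3577995)
q = 1/3667236 (q = 1/(-3577995 + 7245231) = 1/3667236 ≈ 2.7268e-7)
1/q = 1/(1/3667236) = 3667236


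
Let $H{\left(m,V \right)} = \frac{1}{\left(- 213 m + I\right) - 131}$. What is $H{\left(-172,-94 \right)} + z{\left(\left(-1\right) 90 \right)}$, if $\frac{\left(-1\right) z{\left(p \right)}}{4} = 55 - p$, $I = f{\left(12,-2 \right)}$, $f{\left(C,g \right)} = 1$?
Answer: $- \frac{21173479}{36506} \approx -580.0$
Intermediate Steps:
$I = 1$
$H{\left(m,V \right)} = \frac{1}{-130 - 213 m}$ ($H{\left(m,V \right)} = \frac{1}{\left(- 213 m + 1\right) - 131} = \frac{1}{\left(1 - 213 m\right) - 131} = \frac{1}{-130 - 213 m}$)
$z{\left(p \right)} = -220 + 4 p$ ($z{\left(p \right)} = - 4 \left(55 - p\right) = -220 + 4 p$)
$H{\left(-172,-94 \right)} + z{\left(\left(-1\right) 90 \right)} = - \frac{1}{130 + 213 \left(-172\right)} + \left(-220 + 4 \left(\left(-1\right) 90\right)\right) = - \frac{1}{130 - 36636} + \left(-220 + 4 \left(-90\right)\right) = - \frac{1}{-36506} - 580 = \left(-1\right) \left(- \frac{1}{36506}\right) - 580 = \frac{1}{36506} - 580 = - \frac{21173479}{36506}$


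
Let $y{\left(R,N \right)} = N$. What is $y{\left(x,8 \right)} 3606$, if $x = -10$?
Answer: $28848$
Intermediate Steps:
$y{\left(x,8 \right)} 3606 = 8 \cdot 3606 = 28848$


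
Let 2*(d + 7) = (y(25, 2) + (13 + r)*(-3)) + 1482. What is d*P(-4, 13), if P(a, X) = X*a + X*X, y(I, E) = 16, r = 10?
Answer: 165555/2 ≈ 82778.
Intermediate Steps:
P(a, X) = X**2 + X*a (P(a, X) = X*a + X**2 = X**2 + X*a)
d = 1415/2 (d = -7 + ((16 + (13 + 10)*(-3)) + 1482)/2 = -7 + ((16 + 23*(-3)) + 1482)/2 = -7 + ((16 - 69) + 1482)/2 = -7 + (-53 + 1482)/2 = -7 + (1/2)*1429 = -7 + 1429/2 = 1415/2 ≈ 707.50)
d*P(-4, 13) = 1415*(13*(13 - 4))/2 = 1415*(13*9)/2 = (1415/2)*117 = 165555/2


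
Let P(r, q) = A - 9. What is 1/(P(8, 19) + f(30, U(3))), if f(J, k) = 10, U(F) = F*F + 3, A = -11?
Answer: -1/10 ≈ -0.10000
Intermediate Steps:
P(r, q) = -20 (P(r, q) = -11 - 9 = -20)
U(F) = 3 + F**2 (U(F) = F**2 + 3 = 3 + F**2)
1/(P(8, 19) + f(30, U(3))) = 1/(-20 + 10) = 1/(-10) = -1/10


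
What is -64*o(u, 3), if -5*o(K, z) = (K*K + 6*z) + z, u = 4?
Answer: 2368/5 ≈ 473.60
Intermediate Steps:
o(K, z) = -7*z/5 - K**2/5 (o(K, z) = -((K*K + 6*z) + z)/5 = -((K**2 + 6*z) + z)/5 = -(K**2 + 7*z)/5 = -7*z/5 - K**2/5)
-64*o(u, 3) = -64*(-7/5*3 - 1/5*4**2) = -64*(-21/5 - 1/5*16) = -64*(-21/5 - 16/5) = -64*(-37/5) = 2368/5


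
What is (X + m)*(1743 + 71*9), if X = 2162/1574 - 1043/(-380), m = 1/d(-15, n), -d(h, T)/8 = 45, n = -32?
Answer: 1759045465/179436 ≈ 9803.2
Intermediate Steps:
d(h, T) = -360 (d(h, T) = -8*45 = -360)
m = -1/360 (m = 1/(-360) = -1/360 ≈ -0.0027778)
X = 1231621/299060 (X = 2162*(1/1574) - 1043*(-1/380) = 1081/787 + 1043/380 = 1231621/299060 ≈ 4.1183)
(X + m)*(1743 + 71*9) = (1231621/299060 - 1/360)*(1743 + 71*9) = 4430845*(1743 + 639)/1076616 = (4430845/1076616)*2382 = 1759045465/179436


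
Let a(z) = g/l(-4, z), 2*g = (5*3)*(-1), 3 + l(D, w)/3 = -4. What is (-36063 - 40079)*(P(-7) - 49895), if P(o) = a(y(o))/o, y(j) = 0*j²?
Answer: 186156339765/49 ≈ 3.7991e+9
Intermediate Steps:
l(D, w) = -21 (l(D, w) = -9 + 3*(-4) = -9 - 12 = -21)
y(j) = 0
g = -15/2 (g = ((5*3)*(-1))/2 = (15*(-1))/2 = (½)*(-15) = -15/2 ≈ -7.5000)
a(z) = 5/14 (a(z) = -15/2/(-21) = -15/2*(-1/21) = 5/14)
P(o) = 5/(14*o)
(-36063 - 40079)*(P(-7) - 49895) = (-36063 - 40079)*((5/14)/(-7) - 49895) = -76142*((5/14)*(-⅐) - 49895) = -76142*(-5/98 - 49895) = -76142*(-4889715/98) = 186156339765/49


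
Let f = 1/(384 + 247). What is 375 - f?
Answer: 236624/631 ≈ 375.00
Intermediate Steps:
f = 1/631 ≈ 0.0015848
375 - f = 375 - 1*1/631 = 375 - 1/631 = 236624/631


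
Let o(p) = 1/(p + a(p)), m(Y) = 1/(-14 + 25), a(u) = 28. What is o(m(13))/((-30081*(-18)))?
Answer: 11/167310522 ≈ 6.5746e-8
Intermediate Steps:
m(Y) = 1/11
o(p) = 1/(28 + p) (o(p) = 1/(p + 28) = 1/(28 + p))
o(m(13))/((-30081*(-18))) = 1/((28 + 1/11)*((-30081*(-18)))) = 1/((309/11)*541458) = (11/309)*(1/541458) = 11/167310522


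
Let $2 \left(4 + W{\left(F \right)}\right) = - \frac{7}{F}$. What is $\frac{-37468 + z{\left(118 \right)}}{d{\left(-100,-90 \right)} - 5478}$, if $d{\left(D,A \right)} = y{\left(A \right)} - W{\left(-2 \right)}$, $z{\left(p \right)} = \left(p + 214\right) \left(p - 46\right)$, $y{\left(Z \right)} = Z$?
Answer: $\frac{54256}{22263} \approx 2.437$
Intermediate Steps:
$z{\left(p \right)} = \left(-46 + p\right) \left(214 + p\right)$ ($z{\left(p \right)} = \left(214 + p\right) \left(-46 + p\right) = \left(-46 + p\right) \left(214 + p\right)$)
$W{\left(F \right)} = -4 - \frac{7}{2 F}$ ($W{\left(F \right)} = -4 + \frac{\left(-7\right) \frac{1}{F}}{2} = -4 - \frac{7}{2 F}$)
$d{\left(D,A \right)} = \frac{9}{4} + A$ ($d{\left(D,A \right)} = A - \left(-4 - \frac{7}{2 \left(-2\right)}\right) = A - \left(-4 - - \frac{7}{4}\right) = A - \left(-4 + \frac{7}{4}\right) = A - - \frac{9}{4} = A + \frac{9}{4} = \frac{9}{4} + A$)
$\frac{-37468 + z{\left(118 \right)}}{d{\left(-100,-90 \right)} - 5478} = \frac{-37468 + \left(-9844 + 118^{2} + 168 \cdot 118\right)}{\left(\frac{9}{4} - 90\right) - 5478} = \frac{-37468 + \left(-9844 + 13924 + 19824\right)}{- \frac{351}{4} - 5478} = \frac{-37468 + 23904}{- \frac{22263}{4}} = \left(-13564\right) \left(- \frac{4}{22263}\right) = \frac{54256}{22263}$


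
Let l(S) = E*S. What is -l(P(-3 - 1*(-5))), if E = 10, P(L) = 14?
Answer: -140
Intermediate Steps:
l(S) = 10*S
-l(P(-3 - 1*(-5))) = -10*14 = -1*140 = -140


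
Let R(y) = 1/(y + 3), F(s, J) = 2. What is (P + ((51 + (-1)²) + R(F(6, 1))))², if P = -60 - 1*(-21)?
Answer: 4356/25 ≈ 174.24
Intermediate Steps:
R(y) = 1/(3 + y)
P = -39 (P = -60 + 21 = -39)
(P + ((51 + (-1)²) + R(F(6, 1))))² = (-39 + ((51 + (-1)²) + 1/(3 + 2)))² = (-39 + ((51 + 1) + 1/5))² = (-39 + (52 + ⅕))² = (-39 + 261/5)² = (66/5)² = 4356/25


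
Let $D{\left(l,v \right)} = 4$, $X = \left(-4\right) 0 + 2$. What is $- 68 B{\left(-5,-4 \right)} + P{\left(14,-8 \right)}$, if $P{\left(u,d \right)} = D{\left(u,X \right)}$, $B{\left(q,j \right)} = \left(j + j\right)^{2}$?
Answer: $-4348$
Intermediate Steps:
$X = 2$ ($X = 0 + 2 = 2$)
$B{\left(q,j \right)} = 4 j^{2}$ ($B{\left(q,j \right)} = \left(2 j\right)^{2} = 4 j^{2}$)
$P{\left(u,d \right)} = 4$
$- 68 B{\left(-5,-4 \right)} + P{\left(14,-8 \right)} = - 68 \cdot 4 \left(-4\right)^{2} + 4 = - 68 \cdot 4 \cdot 16 + 4 = \left(-68\right) 64 + 4 = -4352 + 4 = -4348$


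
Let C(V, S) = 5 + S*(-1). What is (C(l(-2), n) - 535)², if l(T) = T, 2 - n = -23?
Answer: 308025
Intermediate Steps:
n = 25 (n = 2 - 1*(-23) = 2 + 23 = 25)
C(V, S) = 5 - S
(C(l(-2), n) - 535)² = ((5 - 1*25) - 535)² = ((5 - 25) - 535)² = (-20 - 535)² = (-555)² = 308025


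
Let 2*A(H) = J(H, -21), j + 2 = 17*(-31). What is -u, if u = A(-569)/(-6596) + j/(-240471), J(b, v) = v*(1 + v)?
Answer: 23504813/793073358 ≈ 0.029638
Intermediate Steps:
j = -529 (j = -2 + 17*(-31) = -2 - 527 = -529)
A(H) = 210 (A(H) = (-21*(1 - 21))/2 = (-21*(-20))/2 = (½)*420 = 210)
u = -23504813/793073358 (u = 210/(-6596) - 529/(-240471) = 210*(-1/6596) - 529*(-1/240471) = -105/3298 + 529/240471 = -23504813/793073358 ≈ -0.029638)
-u = -1*(-23504813/793073358) = 23504813/793073358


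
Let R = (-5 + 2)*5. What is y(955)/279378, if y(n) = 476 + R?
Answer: 461/279378 ≈ 0.0016501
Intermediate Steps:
R = -15 (R = -3*5 = -15)
y(n) = 461 (y(n) = 476 - 15 = 461)
y(955)/279378 = 461/279378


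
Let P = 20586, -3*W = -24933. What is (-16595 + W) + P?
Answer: 12302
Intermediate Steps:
W = 8311 (W = -1/3*(-24933) = 8311)
(-16595 + W) + P = (-16595 + 8311) + 20586 = -8284 + 20586 = 12302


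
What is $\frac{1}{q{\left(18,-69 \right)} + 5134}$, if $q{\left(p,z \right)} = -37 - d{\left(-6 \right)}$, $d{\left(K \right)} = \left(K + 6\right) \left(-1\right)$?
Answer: $\frac{1}{5097} \approx 0.00019619$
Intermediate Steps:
$d{\left(K \right)} = -6 - K$ ($d{\left(K \right)} = \left(6 + K\right) \left(-1\right) = -6 - K$)
$q{\left(p,z \right)} = -37$ ($q{\left(p,z \right)} = -37 - \left(-6 - -6\right) = -37 - \left(-6 + 6\right) = -37 - 0 = -37 + 0 = -37$)
$\frac{1}{q{\left(18,-69 \right)} + 5134} = \frac{1}{-37 + 5134} = \frac{1}{5097}$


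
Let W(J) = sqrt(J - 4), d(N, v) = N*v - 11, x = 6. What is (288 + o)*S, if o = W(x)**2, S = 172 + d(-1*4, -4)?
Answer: 51330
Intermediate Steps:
d(N, v) = -11 + N*v
W(J) = sqrt(-4 + J)
S = 177 (S = 172 + (-11 - 1*4*(-4)) = 172 + (-11 - 4*(-4)) = 172 + (-11 + 16) = 172 + 5 = 177)
o = 2 (o = (sqrt(-4 + 6))**2 = (sqrt(2))**2 = 2)
(288 + o)*S = (288 + 2)*177 = 290*177 = 51330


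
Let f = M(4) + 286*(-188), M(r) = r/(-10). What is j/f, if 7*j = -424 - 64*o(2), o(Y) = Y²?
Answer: 1700/940947 ≈ 0.0018067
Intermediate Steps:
M(r) = -r/10 (M(r) = r*(-⅒) = -r/10)
j = -680/7 (j = (-424 - 64*2²)/7 = (-424 - 64*4)/7 = (-424 - 256)/7 = (⅐)*(-680) = -680/7 ≈ -97.143)
f = -268842/5 (f = -⅒*4 + 286*(-188) = -⅖ - 53768 = -268842/5 ≈ -53768.)
j/f = -680/(7*(-268842/5)) = -680/7*(-5/268842) = 1700/940947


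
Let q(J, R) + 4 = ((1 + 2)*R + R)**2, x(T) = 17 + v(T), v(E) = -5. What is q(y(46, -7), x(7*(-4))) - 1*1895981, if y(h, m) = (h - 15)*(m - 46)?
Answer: -1893681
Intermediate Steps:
x(T) = 12 (x(T) = 17 - 5 = 12)
y(h, m) = (-46 + m)*(-15 + h) (y(h, m) = (-15 + h)*(-46 + m) = (-46 + m)*(-15 + h))
q(J, R) = -4 + 16*R**2 (q(J, R) = -4 + ((1 + 2)*R + R)**2 = -4 + (3*R + R)**2 = -4 + (4*R)**2 = -4 + 16*R**2)
q(y(46, -7), x(7*(-4))) - 1*1895981 = (-4 + 16*12**2) - 1*1895981 = (-4 + 16*144) - 1895981 = (-4 + 2304) - 1895981 = 2300 - 1895981 = -1893681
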